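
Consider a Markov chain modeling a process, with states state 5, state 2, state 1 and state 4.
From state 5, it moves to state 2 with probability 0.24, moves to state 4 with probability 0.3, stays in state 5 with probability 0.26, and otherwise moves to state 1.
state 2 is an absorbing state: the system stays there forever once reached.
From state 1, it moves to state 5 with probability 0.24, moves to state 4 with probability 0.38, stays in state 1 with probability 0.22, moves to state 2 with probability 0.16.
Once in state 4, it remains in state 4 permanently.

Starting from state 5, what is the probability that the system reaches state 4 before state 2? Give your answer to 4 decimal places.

0.5858

Let h(s) be the probability of absorption at state 4 starting from transient state s. Then h(state 4) = 1 and h(state 2) = 0. By first-step analysis:
h(state 5) = 0.26·h(state 5) + 0.24·0 + 0.2·h(state 1) + 0.3·1
h(state 1) = 0.24·h(state 5) + 0.16·0 + 0.22·h(state 1) + 0.38·1
Solving: h(state 5) = 0.5858, h(state 1) = 0.6674.
Starting from state 5, the probability is 0.5858.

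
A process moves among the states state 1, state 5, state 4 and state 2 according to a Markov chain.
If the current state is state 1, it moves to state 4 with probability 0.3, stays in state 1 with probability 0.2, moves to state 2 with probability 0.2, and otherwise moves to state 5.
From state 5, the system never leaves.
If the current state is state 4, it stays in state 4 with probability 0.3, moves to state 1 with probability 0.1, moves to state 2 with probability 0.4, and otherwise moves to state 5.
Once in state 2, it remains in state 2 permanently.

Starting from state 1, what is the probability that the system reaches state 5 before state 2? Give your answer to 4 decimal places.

0.5094

Let h(s) be the probability of absorption at state 5 starting from transient state s. Then h(state 5) = 1 and h(state 2) = 0. By first-step analysis:
h(state 1) = 0.2·h(state 1) + 0.3·1 + 0.3·h(state 4) + 0.2·0
h(state 4) = 0.1·h(state 1) + 0.2·1 + 0.3·h(state 4) + 0.4·0
Solving: h(state 1) = 0.5094, h(state 4) = 0.3585.
Starting from state 1, the probability is 0.5094.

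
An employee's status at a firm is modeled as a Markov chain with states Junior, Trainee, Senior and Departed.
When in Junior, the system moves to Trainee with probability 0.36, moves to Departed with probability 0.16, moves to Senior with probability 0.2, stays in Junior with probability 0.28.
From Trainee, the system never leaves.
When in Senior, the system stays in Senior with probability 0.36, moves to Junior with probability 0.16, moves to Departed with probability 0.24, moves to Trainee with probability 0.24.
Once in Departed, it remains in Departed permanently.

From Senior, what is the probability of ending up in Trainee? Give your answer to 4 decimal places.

0.5373

Let h(s) be the probability of absorption at Trainee starting from transient state s. Then h(Trainee) = 1 and h(Departed) = 0. By first-step analysis:
h(Junior) = 0.28·h(Junior) + 0.36·1 + 0.2·h(Senior) + 0.16·0
h(Senior) = 0.16·h(Junior) + 0.24·1 + 0.36·h(Senior) + 0.24·0
Solving: h(Junior) = 0.6493, h(Senior) = 0.5373.
Starting from Senior, the probability is 0.5373.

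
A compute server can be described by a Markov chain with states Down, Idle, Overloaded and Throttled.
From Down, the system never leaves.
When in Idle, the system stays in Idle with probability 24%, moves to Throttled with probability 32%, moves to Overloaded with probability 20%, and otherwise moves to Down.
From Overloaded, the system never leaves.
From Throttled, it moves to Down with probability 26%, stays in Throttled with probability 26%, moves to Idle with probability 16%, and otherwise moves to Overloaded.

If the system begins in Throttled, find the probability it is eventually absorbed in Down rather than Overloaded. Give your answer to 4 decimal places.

Let h(s) be the probability of absorption at Down starting from transient state s. Then h(Down) = 1 and h(Overloaded) = 0. By first-step analysis:
h(Idle) = 0.24·1 + 0.24·h(Idle) + 0.2·0 + 0.32·h(Throttled)
h(Throttled) = 0.26·1 + 0.16·h(Idle) + 0.32·0 + 0.26·h(Throttled)
Solving: h(Idle) = 0.5102, h(Throttled) = 0.4617.
Starting from Throttled, the probability is 0.4617.

0.4617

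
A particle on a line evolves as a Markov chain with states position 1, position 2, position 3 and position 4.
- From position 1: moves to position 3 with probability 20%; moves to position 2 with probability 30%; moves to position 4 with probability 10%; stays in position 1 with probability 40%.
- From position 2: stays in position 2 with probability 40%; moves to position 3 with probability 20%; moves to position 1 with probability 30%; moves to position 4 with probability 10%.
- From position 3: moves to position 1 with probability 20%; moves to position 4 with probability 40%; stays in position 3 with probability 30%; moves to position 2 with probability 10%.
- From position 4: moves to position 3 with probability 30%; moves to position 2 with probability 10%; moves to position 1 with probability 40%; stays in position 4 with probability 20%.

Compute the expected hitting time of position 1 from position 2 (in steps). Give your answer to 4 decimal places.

3.3913

Let t(s) be the expected number of steps to first reach position 1 from state s, with t(position 1) = 0. Conditioning on the first step:
t(position 2) = 1 + 0.4·t(position 2) + 0.2·t(position 3) + 0.1·t(position 4)
t(position 3) = 1 + 0.1·t(position 2) + 0.3·t(position 3) + 0.4·t(position 4)
t(position 4) = 1 + 0.1·t(position 2) + 0.3·t(position 3) + 0.2·t(position 4)
Solving: t(position 2) = 3.3913, t(position 3) = 3.6522, t(position 4) = 3.0435.
Expected steps from position 2 to position 1: 3.3913.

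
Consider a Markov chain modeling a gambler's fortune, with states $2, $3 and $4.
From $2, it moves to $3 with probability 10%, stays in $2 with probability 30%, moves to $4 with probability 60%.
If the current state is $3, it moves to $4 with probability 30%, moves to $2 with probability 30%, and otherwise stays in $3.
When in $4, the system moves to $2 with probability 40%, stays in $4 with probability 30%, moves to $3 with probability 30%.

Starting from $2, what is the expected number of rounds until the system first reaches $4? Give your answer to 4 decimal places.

1.7949

Let t(s) be the expected number of rounds to first reach $4 from state s, with t($4) = 0. Conditioning on the first round:
t($2) = 1 + 0.3·t($2) + 0.1·t($3)
t($3) = 1 + 0.3·t($2) + 0.4·t($3)
Solving: t($2) = 1.7949, t($3) = 2.5641.
Expected rounds from $2 to $4: 1.7949.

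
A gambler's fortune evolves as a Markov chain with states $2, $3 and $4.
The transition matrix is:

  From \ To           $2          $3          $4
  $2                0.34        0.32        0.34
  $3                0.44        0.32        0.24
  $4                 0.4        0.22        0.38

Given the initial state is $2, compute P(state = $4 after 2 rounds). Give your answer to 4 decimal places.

0.3216

Sum over the intermediate state after 1 round:
P = P($2→$2)·P($2→$4) + P($2→$3)·P($3→$4) + P($2→$4)·P($4→$4)
  = 0.34×0.34 + 0.32×0.24 + 0.34×0.38
  = 0.1156 + 0.0768 + 0.1292 = 0.3216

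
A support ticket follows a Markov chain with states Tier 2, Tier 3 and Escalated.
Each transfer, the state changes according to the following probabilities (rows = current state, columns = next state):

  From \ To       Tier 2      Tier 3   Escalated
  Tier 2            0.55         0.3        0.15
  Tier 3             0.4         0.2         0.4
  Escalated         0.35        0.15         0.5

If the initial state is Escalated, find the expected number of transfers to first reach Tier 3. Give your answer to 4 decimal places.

Let t(s) be the expected number of transfers to first reach Tier 3 from state s, with t(Tier 3) = 0. Conditioning on the first transfer:
t(Tier 2) = 1 + 0.55·t(Tier 2) + 0.15·t(Escalated)
t(Escalated) = 1 + 0.35·t(Tier 2) + 0.5·t(Escalated)
Solving: t(Tier 2) = 3.7681, t(Escalated) = 4.6377.
Expected transfers from Escalated to Tier 3: 4.6377.

4.6377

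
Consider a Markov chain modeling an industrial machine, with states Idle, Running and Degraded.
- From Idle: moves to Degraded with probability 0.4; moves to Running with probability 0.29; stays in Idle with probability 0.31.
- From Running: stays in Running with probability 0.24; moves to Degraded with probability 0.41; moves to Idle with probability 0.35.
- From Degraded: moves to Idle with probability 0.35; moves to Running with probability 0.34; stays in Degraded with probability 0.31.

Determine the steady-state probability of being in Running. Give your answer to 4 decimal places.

0.2938

Let the stationary distribution be π with π = πP and π_1 + π_2 + π_3 = 1.
π_1 = 0.31·π_1 + 0.35·π_2 + 0.35·π_3
π_2 = 0.29·π_1 + 0.24·π_2 + 0.34·π_3
Solving with the normalization constraint gives π = (0.3365, 0.2938, 0.3697).
So the stationary probability of Running is 0.2938.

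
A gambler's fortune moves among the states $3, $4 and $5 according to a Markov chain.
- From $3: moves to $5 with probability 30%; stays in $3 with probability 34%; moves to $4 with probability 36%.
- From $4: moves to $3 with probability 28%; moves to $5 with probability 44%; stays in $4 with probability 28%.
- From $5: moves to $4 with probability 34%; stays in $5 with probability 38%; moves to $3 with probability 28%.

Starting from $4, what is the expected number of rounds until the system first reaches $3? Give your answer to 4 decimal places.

Let t(s) be the expected number of rounds to first reach $3 from state s, with t($3) = 0. Conditioning on the first round:
t($4) = 1 + 0.28·t($4) + 0.44·t($5)
t($5) = 1 + 0.34·t($4) + 0.38·t($5)
Solving: t($4) = 3.5714, t($5) = 3.5714.
Expected rounds from $4 to $3: 3.5714.

3.5714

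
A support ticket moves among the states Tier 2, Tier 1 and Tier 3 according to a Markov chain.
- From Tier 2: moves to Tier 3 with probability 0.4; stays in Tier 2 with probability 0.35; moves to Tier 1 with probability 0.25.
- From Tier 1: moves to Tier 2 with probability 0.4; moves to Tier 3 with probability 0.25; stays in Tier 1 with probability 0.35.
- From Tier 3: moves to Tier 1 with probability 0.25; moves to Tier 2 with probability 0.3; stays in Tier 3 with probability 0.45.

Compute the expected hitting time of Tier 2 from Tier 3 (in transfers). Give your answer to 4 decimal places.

Let t(s) be the expected number of transfers to first reach Tier 2 from state s, with t(Tier 2) = 0. Conditioning on the first transfer:
t(Tier 1) = 1 + 0.35·t(Tier 1) + 0.25·t(Tier 3)
t(Tier 3) = 1 + 0.25·t(Tier 1) + 0.45·t(Tier 3)
Solving: t(Tier 1) = 2.7119, t(Tier 3) = 3.0508.
Expected transfers from Tier 3 to Tier 2: 3.0508.

3.0508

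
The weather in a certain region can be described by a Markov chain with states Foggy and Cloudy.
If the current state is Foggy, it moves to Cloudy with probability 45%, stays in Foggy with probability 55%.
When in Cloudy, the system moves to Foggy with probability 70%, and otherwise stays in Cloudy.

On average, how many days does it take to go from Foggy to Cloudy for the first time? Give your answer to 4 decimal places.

2.2222

Let t(s) be the expected number of days to first reach Cloudy from state s, with t(Cloudy) = 0. Conditioning on the first day:
t(Foggy) = 1 + 0.55·t(Foggy)
Solving: t(Foggy) = 2.2222.
Expected days from Foggy to Cloudy: 2.2222.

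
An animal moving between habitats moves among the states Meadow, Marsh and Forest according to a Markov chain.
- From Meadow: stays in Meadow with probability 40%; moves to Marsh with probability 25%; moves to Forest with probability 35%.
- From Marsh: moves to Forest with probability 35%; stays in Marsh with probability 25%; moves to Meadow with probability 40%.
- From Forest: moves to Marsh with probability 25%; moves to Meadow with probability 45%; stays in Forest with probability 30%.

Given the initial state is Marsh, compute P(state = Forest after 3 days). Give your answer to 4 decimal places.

Propagate the distribution vector 3 days from Marsh.
After 0 days: (0.0000, 1.0000, 0.0000)
After 1 day: (0.4000, 0.2500, 0.3500)
After 2 days: (0.4175, 0.2500, 0.3325)
After 3 days: (0.4166, 0.2500, 0.3334)
P(in Forest after 3 days) = 0.3334

0.3334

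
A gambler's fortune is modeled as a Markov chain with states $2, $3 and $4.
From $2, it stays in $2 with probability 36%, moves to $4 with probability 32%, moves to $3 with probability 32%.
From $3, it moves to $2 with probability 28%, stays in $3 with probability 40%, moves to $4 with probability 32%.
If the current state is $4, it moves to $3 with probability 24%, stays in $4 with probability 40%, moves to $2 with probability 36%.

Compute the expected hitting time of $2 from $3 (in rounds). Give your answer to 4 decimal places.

3.2486

Let t(s) be the expected number of rounds to first reach $2 from state s, with t($2) = 0. Conditioning on the first round:
t($3) = 1 + 0.4·t($3) + 0.32·t($4)
t($4) = 1 + 0.24·t($3) + 0.4·t($4)
Solving: t($3) = 3.2486, t($4) = 2.9661.
Expected rounds from $3 to $2: 3.2486.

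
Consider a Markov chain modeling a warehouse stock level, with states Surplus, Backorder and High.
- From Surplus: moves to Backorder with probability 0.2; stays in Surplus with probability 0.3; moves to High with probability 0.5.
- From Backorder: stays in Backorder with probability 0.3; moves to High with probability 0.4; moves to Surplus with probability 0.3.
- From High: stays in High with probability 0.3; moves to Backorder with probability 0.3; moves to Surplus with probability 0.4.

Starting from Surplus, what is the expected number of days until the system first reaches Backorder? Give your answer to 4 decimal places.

Let t(s) be the expected number of days to first reach Backorder from state s, with t(Backorder) = 0. Conditioning on the first day:
t(Surplus) = 1 + 0.3·t(Surplus) + 0.5·t(High)
t(High) = 1 + 0.4·t(Surplus) + 0.3·t(High)
Solving: t(Surplus) = 4.1379, t(High) = 3.7931.
Expected days from Surplus to Backorder: 4.1379.

4.1379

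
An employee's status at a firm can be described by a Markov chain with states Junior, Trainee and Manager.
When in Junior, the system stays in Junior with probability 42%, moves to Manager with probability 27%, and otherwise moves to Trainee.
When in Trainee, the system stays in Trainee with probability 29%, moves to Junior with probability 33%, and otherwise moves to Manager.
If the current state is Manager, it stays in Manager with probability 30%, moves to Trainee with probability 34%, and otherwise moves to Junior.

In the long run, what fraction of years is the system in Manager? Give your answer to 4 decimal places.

Let the stationary distribution be π with π = πP and π_1 + π_2 + π_3 = 1.
π_1 = 0.42·π_1 + 0.33·π_2 + 0.36·π_3
π_2 = 0.31·π_1 + 0.29·π_2 + 0.34·π_3
Solving with the normalization constraint gives π = (0.3730, 0.3132, 0.3139).
So the stationary probability of Manager is 0.3139.

0.3139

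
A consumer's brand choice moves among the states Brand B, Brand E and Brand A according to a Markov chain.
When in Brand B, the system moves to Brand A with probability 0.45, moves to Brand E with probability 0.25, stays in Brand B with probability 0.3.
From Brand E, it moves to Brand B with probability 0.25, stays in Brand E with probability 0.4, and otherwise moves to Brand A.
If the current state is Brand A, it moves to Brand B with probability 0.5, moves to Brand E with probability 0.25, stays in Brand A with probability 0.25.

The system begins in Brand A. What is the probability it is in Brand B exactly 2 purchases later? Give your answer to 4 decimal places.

Sum over the intermediate state after 1 purchase:
P = P(Brand A→Brand B)·P(Brand B→Brand B) + P(Brand A→Brand E)·P(Brand E→Brand B) + P(Brand A→Brand A)·P(Brand A→Brand B)
  = 0.5×0.3 + 0.25×0.25 + 0.25×0.5
  = 0.1500 + 0.0625 + 0.1250 = 0.3375

0.3375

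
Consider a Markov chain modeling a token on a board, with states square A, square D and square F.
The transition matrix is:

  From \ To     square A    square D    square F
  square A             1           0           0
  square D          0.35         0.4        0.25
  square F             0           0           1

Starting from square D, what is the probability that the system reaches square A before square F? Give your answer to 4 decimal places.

Let h(s) be the probability of absorption at square A starting from transient state s. Then h(square A) = 1 and h(square F) = 0. By first-step analysis:
h(square D) = 0.35·1 + 0.4·h(square D) + 0.25·0
Solving: h(square D) = 0.5833.
Starting from square D, the probability is 0.5833.

0.5833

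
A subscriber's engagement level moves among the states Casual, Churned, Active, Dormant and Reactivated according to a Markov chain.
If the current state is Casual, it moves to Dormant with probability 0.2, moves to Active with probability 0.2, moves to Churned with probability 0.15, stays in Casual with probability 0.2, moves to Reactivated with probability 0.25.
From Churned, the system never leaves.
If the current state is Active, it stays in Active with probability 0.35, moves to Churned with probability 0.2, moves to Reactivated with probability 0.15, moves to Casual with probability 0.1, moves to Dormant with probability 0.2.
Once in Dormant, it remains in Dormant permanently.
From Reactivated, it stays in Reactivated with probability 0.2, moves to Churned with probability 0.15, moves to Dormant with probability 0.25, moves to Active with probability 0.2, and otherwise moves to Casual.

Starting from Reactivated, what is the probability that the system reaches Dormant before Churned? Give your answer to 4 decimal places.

0.5865

Let h(s) be the probability of absorption at Dormant starting from transient state s. Then h(Dormant) = 1 and h(Churned) = 0. By first-step analysis:
h(Casual) = 0.2·h(Casual) + 0.15·0 + 0.2·h(Active) + 0.2·1 + 0.25·h(Reactivated)
h(Active) = 0.1·h(Casual) + 0.2·0 + 0.35·h(Active) + 0.2·1 + 0.15·h(Reactivated)
h(Reactivated) = 0.2·h(Casual) + 0.15·0 + 0.2·h(Active) + 0.25·1 + 0.2·h(Reactivated)
Solving: h(Casual) = 0.5658, h(Active) = 0.5301, h(Reactivated) = 0.5865.
Starting from Reactivated, the probability is 0.5865.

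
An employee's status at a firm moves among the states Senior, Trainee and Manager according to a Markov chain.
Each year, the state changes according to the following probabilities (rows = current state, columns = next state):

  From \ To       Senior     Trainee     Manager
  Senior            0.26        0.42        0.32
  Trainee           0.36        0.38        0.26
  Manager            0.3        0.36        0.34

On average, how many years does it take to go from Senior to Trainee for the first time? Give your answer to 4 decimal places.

2.4975

Let t(s) be the expected number of years to first reach Trainee from state s, with t(Trainee) = 0. Conditioning on the first year:
t(Senior) = 1 + 0.26·t(Senior) + 0.32·t(Manager)
t(Manager) = 1 + 0.3·t(Senior) + 0.34·t(Manager)
Solving: t(Senior) = 2.4975, t(Manager) = 2.6504.
Expected years from Senior to Trainee: 2.4975.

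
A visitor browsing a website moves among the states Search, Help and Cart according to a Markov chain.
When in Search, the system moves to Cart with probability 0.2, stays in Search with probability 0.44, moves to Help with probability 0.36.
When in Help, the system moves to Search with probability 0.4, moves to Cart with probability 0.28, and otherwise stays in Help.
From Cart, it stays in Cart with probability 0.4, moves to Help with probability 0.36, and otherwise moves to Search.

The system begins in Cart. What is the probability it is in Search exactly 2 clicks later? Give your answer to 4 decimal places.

0.3456

Sum over the intermediate state after 1 click:
P = P(Cart→Search)·P(Search→Search) + P(Cart→Help)·P(Help→Search) + P(Cart→Cart)·P(Cart→Search)
  = 0.24×0.44 + 0.36×0.4 + 0.4×0.24
  = 0.1056 + 0.1440 + 0.0960 = 0.3456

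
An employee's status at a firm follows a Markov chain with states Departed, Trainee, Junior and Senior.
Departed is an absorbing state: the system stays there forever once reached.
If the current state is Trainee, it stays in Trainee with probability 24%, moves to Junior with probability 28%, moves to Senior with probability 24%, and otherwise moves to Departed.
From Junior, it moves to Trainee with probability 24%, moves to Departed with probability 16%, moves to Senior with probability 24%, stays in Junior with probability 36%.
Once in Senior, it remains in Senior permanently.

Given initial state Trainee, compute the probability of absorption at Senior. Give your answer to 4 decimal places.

0.5267

Let h(s) be the probability of absorption at Senior starting from transient state s. Then h(Senior) = 1 and h(Departed) = 0. By first-step analysis:
h(Trainee) = 0.24·0 + 0.24·h(Trainee) + 0.28·h(Junior) + 0.24·1
h(Junior) = 0.16·0 + 0.24·h(Trainee) + 0.36·h(Junior) + 0.24·1
Solving: h(Trainee) = 0.5267, h(Junior) = 0.5725.
Starting from Trainee, the probability is 0.5267.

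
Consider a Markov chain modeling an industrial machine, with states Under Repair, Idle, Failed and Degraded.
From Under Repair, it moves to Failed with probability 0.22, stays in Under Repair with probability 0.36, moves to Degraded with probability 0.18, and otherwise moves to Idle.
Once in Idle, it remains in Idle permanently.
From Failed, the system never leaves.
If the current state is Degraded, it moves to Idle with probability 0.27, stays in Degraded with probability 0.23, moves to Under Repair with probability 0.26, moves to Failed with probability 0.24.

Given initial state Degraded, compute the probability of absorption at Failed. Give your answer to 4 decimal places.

Let h(s) be the probability of absorption at Failed starting from transient state s. Then h(Failed) = 1 and h(Idle) = 0. By first-step analysis:
h(Under Repair) = 0.36·h(Under Repair) + 0.24·0 + 0.22·1 + 0.18·h(Degraded)
h(Degraded) = 0.26·h(Under Repair) + 0.27·0 + 0.24·1 + 0.23·h(Degraded)
Solving: h(Under Repair) = 0.4767, h(Degraded) = 0.4726.
Starting from Degraded, the probability is 0.4726.

0.4726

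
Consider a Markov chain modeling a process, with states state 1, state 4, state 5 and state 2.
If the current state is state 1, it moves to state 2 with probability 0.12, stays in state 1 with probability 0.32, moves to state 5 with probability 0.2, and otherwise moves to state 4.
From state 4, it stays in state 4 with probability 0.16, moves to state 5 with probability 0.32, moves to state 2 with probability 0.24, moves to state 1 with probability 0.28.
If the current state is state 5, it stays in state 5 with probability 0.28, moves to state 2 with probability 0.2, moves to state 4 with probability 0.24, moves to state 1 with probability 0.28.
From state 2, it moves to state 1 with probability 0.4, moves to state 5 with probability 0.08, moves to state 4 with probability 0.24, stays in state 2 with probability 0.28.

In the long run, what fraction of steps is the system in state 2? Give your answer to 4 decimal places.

0.2010

Let the stationary distribution be π with π = πP and π_1 + π_2 + π_3 + π_4 = 1.
π_1 = 0.32·π_1 + 0.28·π_2 + 0.28·π_3 + 0.4·π_4
π_2 = 0.36·π_1 + 0.16·π_2 + 0.24·π_3 + 0.24·π_4
π_3 = 0.2·π_1 + 0.32·π_2 + 0.28·π_3 + 0.08·π_4
Solving with the normalization constraint gives π = (0.3168, 0.2574, 0.2247, 0.2010).
So the stationary probability of state 2 is 0.2010.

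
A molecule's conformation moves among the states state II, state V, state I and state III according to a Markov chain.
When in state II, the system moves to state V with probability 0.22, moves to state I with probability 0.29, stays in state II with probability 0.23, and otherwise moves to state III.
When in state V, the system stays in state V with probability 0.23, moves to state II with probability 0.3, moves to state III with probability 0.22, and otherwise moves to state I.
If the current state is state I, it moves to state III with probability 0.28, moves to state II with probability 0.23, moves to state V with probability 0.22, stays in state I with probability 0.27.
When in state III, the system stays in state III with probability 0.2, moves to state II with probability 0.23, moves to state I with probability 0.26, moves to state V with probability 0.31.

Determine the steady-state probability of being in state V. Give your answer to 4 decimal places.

0.2441

Let the stationary distribution be π with π = πP and π_1 + π_2 + π_3 + π_4 = 1.
π_1 = 0.23·π_1 + 0.3·π_2 + 0.23·π_3 + 0.23·π_4
π_2 = 0.22·π_1 + 0.23·π_2 + 0.22·π_3 + 0.31·π_4
π_3 = 0.29·π_1 + 0.25·π_2 + 0.27·π_3 + 0.26·π_4
Solving with the normalization constraint gives π = (0.2471, 0.2441, 0.2676, 0.2411).
So the stationary probability of state V is 0.2441.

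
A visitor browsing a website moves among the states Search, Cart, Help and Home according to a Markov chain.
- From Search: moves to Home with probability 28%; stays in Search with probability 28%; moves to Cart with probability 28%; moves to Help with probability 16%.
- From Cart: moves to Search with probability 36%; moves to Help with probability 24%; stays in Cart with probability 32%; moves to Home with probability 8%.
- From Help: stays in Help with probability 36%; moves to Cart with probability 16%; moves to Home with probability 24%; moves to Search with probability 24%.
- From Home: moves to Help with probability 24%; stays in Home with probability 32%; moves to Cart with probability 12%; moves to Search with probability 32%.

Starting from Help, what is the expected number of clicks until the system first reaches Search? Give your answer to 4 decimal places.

Let t(s) be the expected number of clicks to first reach Search from state s, with t(Search) = 0. Conditioning on the first click:
t(Cart) = 1 + 0.32·t(Cart) + 0.24·t(Help) + 0.08·t(Home)
t(Help) = 1 + 0.16·t(Cart) + 0.36·t(Help) + 0.24·t(Home)
t(Home) = 1 + 0.12·t(Cart) + 0.24·t(Help) + 0.32·t(Home)
Solving: t(Cart) = 3.1175, t(Help) = 3.5725, t(Home) = 3.2816.
Expected clicks from Help to Search: 3.5725.

3.5725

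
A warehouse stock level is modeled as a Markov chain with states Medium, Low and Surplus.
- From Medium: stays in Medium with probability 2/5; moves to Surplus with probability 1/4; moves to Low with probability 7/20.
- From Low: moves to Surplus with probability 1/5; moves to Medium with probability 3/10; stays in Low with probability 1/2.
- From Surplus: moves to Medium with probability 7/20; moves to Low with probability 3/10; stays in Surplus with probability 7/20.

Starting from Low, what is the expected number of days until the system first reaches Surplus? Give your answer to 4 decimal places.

4.6154

Let t(s) be the expected number of days to first reach Surplus from state s, with t(Surplus) = 0. Conditioning on the first day:
t(Medium) = 1 + 0.4·t(Medium) + 0.35·t(Low)
t(Low) = 1 + 0.3·t(Medium) + 0.5·t(Low)
Solving: t(Medium) = 4.3590, t(Low) = 4.6154.
Expected days from Low to Surplus: 4.6154.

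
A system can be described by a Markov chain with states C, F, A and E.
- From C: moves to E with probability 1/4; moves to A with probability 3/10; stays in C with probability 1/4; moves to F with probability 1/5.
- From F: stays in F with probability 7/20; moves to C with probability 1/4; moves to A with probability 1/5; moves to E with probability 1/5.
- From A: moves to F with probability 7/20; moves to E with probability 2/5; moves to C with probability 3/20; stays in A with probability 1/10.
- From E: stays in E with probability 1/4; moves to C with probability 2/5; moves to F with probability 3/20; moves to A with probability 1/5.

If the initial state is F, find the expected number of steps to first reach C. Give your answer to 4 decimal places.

Let t(s) be the expected number of steps to first reach C from state s, with t(C) = 0. Conditioning on the first step:
t(F) = 1 + 0.35·t(F) + 0.2·t(A) + 0.2·t(E)
t(A) = 1 + 0.35·t(F) + 0.1·t(A) + 0.4·t(E)
t(E) = 1 + 0.15·t(F) + 0.2·t(A) + 0.25·t(E)
Solving: t(F) = 3.7156, t(A) = 3.9467, t(E) = 3.1289.
Expected steps from F to C: 3.7156.

3.7156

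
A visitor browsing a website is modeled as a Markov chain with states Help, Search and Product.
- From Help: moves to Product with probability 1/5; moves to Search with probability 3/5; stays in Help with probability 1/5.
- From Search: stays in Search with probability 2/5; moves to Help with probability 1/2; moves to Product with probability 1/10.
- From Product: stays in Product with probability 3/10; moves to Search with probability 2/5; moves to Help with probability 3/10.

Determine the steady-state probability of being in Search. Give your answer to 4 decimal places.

Let the stationary distribution be π with π = πP and π_1 + π_2 + π_3 = 1.
π_1 = 0.2·π_1 + 0.5·π_2 + 0.3·π_3
π_2 = 0.6·π_1 + 0.4·π_2 + 0.4·π_3
Solving with the normalization constraint gives π = (0.3585, 0.4717, 0.1698).
So the stationary probability of Search is 0.4717.

0.4717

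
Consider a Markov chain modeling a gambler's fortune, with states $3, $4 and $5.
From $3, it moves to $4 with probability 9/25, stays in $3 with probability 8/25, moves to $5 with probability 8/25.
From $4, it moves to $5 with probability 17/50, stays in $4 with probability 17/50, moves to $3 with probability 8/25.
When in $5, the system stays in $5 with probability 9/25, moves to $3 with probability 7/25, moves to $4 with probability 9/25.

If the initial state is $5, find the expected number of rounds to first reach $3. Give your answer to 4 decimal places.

3.4000

Let t(s) be the expected number of rounds to first reach $3 from state s, with t($3) = 0. Conditioning on the first round:
t($4) = 1 + 0.34·t($4) + 0.34·t($5)
t($5) = 1 + 0.36·t($4) + 0.36·t($5)
Solving: t($4) = 3.2667, t($5) = 3.4000.
Expected rounds from $5 to $3: 3.4000.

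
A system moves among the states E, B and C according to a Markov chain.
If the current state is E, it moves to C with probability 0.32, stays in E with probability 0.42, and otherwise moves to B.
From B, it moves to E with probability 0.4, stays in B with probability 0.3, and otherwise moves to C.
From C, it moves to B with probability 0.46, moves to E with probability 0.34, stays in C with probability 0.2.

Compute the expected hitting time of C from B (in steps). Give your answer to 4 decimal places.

3.2450

Let t(s) be the expected number of steps to first reach C from state s, with t(C) = 0. Conditioning on the first step:
t(E) = 1 + 0.42·t(E) + 0.26·t(B)
t(B) = 1 + 0.4·t(E) + 0.3·t(B)
Solving: t(E) = 3.1788, t(B) = 3.2450.
Expected steps from B to C: 3.2450.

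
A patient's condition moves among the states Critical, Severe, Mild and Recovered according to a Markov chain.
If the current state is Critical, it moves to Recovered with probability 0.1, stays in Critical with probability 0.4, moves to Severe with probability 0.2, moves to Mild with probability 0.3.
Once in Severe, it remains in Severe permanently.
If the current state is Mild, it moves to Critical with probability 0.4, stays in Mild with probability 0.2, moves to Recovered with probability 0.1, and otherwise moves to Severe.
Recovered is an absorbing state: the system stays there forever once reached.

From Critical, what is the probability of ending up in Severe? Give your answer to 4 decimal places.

Let h(s) be the probability of absorption at Severe starting from transient state s. Then h(Severe) = 1 and h(Recovered) = 0. By first-step analysis:
h(Critical) = 0.4·h(Critical) + 0.2·1 + 0.3·h(Mild) + 0.1·0
h(Mild) = 0.4·h(Critical) + 0.3·1 + 0.2·h(Mild) + 0.1·0
Solving: h(Critical) = 0.6944, h(Mild) = 0.7222.
Starting from Critical, the probability is 0.6944.

0.6944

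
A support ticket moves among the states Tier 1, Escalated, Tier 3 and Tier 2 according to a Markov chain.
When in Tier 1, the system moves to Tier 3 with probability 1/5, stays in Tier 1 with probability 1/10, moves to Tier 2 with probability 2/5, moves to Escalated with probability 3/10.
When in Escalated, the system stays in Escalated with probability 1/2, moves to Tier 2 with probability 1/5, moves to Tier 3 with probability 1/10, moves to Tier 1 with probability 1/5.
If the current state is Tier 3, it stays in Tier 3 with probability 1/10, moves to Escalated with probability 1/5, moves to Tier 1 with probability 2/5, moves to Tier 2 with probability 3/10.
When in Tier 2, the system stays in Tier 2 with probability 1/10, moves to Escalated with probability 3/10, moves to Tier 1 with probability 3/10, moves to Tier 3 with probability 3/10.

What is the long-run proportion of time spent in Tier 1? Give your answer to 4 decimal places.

0.2348

Let the stationary distribution be π with π = πP and π_1 + π_2 + π_3 + π_4 = 1.
π_1 = 0.1·π_1 + 0.2·π_2 + 0.4·π_3 + 0.3·π_4
π_2 = 0.3·π_1 + 0.5·π_2 + 0.2·π_3 + 0.3·π_4
π_3 = 0.2·π_1 + 0.1·π_2 + 0.1·π_3 + 0.3·π_4
Solving with the normalization constraint gives π = (0.2348, 0.3536, 0.1715, 0.2401).
So the stationary probability of Tier 1 is 0.2348.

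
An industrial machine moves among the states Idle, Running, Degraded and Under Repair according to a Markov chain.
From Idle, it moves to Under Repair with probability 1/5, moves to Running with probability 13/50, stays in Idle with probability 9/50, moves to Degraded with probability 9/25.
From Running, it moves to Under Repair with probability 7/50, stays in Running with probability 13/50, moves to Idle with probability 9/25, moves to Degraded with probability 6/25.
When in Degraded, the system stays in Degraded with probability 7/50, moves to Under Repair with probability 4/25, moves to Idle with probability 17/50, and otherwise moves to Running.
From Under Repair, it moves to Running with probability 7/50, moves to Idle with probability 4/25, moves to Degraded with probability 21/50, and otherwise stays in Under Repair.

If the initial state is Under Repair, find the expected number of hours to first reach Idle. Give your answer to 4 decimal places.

3.8498

Let t(s) be the expected number of hours to first reach Idle from state s, with t(Idle) = 0. Conditioning on the first hour:
t(Running) = 1 + 0.26·t(Running) + 0.24·t(Degraded) + 0.14·t(Under Repair)
t(Degraded) = 1 + 0.36·t(Running) + 0.14·t(Degraded) + 0.16·t(Under Repair)
t(Under Repair) = 1 + 0.14·t(Running) + 0.42·t(Degraded) + 0.28·t(Under Repair)
Solving: t(Running) = 3.1115, t(Degraded) = 3.1815, t(Under Repair) = 3.8498.
Expected hours from Under Repair to Idle: 3.8498.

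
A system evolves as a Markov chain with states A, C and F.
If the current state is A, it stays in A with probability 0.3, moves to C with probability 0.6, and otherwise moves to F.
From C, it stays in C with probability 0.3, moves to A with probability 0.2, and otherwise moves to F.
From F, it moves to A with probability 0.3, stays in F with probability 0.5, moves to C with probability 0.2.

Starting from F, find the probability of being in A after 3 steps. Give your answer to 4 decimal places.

0.2660

Propagate the distribution vector 3 steps from F.
After 0 steps: (0.0000, 0.0000, 1.0000)
After 1 step: (0.3000, 0.2000, 0.5000)
After 2 steps: (0.2800, 0.3400, 0.3800)
After 3 steps: (0.2660, 0.3460, 0.3880)
P(in A after 3 steps) = 0.2660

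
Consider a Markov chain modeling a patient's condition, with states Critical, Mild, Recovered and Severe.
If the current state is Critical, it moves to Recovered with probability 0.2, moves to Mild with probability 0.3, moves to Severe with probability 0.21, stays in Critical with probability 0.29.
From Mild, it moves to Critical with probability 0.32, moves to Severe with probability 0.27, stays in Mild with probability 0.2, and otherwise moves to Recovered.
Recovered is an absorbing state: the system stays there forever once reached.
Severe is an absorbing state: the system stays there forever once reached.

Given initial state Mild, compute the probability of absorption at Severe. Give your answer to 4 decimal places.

Let h(s) be the probability of absorption at Severe starting from transient state s. Then h(Severe) = 1 and h(Recovered) = 0. By first-step analysis:
h(Critical) = 0.29·h(Critical) + 0.3·h(Mild) + 0.2·0 + 0.21·1
h(Mild) = 0.32·h(Critical) + 0.2·h(Mild) + 0.21·0 + 0.27·1
Solving: h(Critical) = 0.5275, h(Mild) = 0.5485.
Starting from Mild, the probability is 0.5485.

0.5485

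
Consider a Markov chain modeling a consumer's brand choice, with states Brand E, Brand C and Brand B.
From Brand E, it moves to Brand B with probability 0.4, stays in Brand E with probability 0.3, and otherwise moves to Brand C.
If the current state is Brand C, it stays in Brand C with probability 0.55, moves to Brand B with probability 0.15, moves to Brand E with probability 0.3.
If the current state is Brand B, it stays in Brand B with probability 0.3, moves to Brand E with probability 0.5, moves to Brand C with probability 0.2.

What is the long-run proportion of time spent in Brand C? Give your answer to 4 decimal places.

Let the stationary distribution be π with π = πP and π_1 + π_2 + π_3 = 1.
π_1 = 0.3·π_1 + 0.3·π_2 + 0.5·π_3
π_2 = 0.3·π_1 + 0.55·π_2 + 0.2·π_3
Solving with the normalization constraint gives π = (0.3563, 0.3625, 0.2813).
So the stationary probability of Brand C is 0.3625.

0.3625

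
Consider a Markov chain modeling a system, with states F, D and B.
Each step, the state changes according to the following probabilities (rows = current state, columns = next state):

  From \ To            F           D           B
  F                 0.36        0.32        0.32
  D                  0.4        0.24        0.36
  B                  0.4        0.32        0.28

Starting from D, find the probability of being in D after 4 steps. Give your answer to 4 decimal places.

Propagate the distribution vector 4 steps from D.
After 0 steps: (0.0000, 1.0000, 0.0000)
After 1 step: (0.4000, 0.2400, 0.3600)
After 2 steps: (0.3840, 0.3008, 0.3152)
After 3 steps: (0.3846, 0.2959, 0.3194)
After 4 steps: (0.3846, 0.2963, 0.3191)
P(in D after 4 steps) = 0.2963

0.2963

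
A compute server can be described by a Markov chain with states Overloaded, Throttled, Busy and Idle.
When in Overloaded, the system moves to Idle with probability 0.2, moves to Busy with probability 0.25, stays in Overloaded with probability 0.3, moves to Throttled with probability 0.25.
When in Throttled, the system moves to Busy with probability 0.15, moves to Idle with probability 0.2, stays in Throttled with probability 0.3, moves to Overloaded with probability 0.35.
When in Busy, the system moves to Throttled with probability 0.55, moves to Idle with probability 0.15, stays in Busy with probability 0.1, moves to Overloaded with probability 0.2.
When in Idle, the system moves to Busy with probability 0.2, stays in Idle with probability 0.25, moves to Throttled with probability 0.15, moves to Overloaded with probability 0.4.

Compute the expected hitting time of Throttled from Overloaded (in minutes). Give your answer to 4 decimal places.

Let t(s) be the expected number of minutes to first reach Throttled from state s, with t(Throttled) = 0. Conditioning on the first minute:
t(Overloaded) = 1 + 0.3·t(Overloaded) + 0.25·t(Busy) + 0.2·t(Idle)
t(Busy) = 1 + 0.2·t(Overloaded) + 0.1·t(Busy) + 0.15·t(Idle)
t(Idle) = 1 + 0.4·t(Overloaded) + 0.2·t(Busy) + 0.25·t(Idle)
Solving: t(Overloaded) = 3.4169, t(Busy) = 2.5078, t(Idle) = 3.8245.
Expected minutes from Overloaded to Throttled: 3.4169.

3.4169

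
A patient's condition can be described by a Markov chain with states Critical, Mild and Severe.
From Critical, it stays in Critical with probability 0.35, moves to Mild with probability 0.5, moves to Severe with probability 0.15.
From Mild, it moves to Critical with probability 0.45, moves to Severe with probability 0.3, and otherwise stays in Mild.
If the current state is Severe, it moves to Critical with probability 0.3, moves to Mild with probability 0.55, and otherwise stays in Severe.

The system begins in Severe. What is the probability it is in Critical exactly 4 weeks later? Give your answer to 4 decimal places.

0.3816

Propagate the distribution vector 4 weeks from Severe.
After 0 weeks: (0.0000, 0.0000, 1.0000)
After 1 week: (0.3000, 0.5500, 0.1500)
After 2 weeks: (0.3975, 0.3700, 0.2325)
After 3 weeks: (0.3754, 0.4191, 0.2055)
After 4 weeks: (0.3816, 0.4055, 0.2129)
P(in Critical after 4 weeks) = 0.3816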